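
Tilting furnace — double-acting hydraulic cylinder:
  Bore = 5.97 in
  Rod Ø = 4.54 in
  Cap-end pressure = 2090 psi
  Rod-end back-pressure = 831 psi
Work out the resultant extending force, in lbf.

Cap-side area A_cap = π/4 × (5.97 in)² = 27.99 in^2
Rod-side annular area A_ann = π/4 × (5.97² − 4.54²) = 11.80 in^2
Net thrust = P_cap·A_cap − P_rod·A_ann = 58500 lbf − 9809 lbf

F ≈ 48700 lbf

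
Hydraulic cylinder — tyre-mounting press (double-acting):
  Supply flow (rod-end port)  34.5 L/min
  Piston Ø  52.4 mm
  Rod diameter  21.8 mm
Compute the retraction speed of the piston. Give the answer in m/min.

Rod-side annular area A_ann = π/4 × (52.4² − 21.8²) = 1783 mm^2
Flow into the rod-end port fills the annular volume.
v = Q / A

v ≈ 19.3 m/min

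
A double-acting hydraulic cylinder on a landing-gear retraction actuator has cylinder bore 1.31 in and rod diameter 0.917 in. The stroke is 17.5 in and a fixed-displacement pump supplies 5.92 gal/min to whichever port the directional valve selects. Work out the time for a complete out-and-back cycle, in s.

Cap-side area A_cap = π/4 × (1.31 in)² = 1.348 in^2
Rod-side annular area A_ann = π/4 × (1.31² − 0.917²) = 0.6874 in^2
t_ext = A_cap·L/Q = 1.035 s
t_ret = A_ann·L/Q = 0.5278 s
t_cycle = t_ext + t_ret

t ≈ 1.56 s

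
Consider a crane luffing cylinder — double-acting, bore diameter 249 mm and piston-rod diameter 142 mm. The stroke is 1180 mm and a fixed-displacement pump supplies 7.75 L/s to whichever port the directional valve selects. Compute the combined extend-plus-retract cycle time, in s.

Cap-side area A_cap = π/4 × (249 mm)² = 48700 mm^2
Rod-side annular area A_ann = π/4 × (249² − 142²) = 32860 mm^2
t_ext = A_cap·L/Q = 7.414 s
t_ret = A_ann·L/Q = 5.003 s
t_cycle = t_ext + t_ret

t ≈ 12.4 s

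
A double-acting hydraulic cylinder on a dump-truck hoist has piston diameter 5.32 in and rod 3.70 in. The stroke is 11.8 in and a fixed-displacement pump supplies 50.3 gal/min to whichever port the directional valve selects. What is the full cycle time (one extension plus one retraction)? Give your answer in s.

Cap-side area A_cap = π/4 × (5.32 in)² = 22.23 in^2
Rod-side annular area A_ann = π/4 × (5.32² − 3.70²) = 11.48 in^2
t_ext = A_cap·L/Q = 1.354 s
t_ret = A_ann·L/Q = 0.6993 s
t_cycle = t_ext + t_ret

t ≈ 2.05 s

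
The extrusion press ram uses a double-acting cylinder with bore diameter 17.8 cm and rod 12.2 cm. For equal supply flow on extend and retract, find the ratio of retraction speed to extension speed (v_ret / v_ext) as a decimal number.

v_ret/v_ext ≈ 1.89

Cap-side area A_cap = π/4 × (17.8 cm)² = 248.8 cm^2
Rod-side annular area A_ann = π/4 × (17.8² − 12.2²) = 131.9 cm^2
For equal Q, v ∝ 1/A, so v_ret/v_ext = A_cap/A_ann.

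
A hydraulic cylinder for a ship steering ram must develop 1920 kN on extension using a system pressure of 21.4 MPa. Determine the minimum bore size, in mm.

D ≈ 338 mm

Extension force acts on the full piston face: F = P × (π/4)D².
D = √(4F / (πP)) = √(4 × 1920 kN / (π × 21.4 MPa))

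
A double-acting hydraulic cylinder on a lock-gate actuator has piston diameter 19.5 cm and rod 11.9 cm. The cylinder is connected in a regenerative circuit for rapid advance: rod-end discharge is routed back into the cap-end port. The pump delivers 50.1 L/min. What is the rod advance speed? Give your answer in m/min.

In regeneration the rod-end outflow joins the pump flow into the cap end, so the net volume the pump must supply per unit advance equals the rod cross-section area.
Rod cross-section A_rod = π/4 × (11.9 cm)² = 111.2 cm^2
v = Q_pump / A_rod

v ≈ 4.50 m/min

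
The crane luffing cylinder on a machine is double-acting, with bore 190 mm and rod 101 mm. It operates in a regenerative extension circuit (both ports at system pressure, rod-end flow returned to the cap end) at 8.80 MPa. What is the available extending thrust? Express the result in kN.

With equal pressure on both faces, forces on the annular region cancel; the net push is pressure × rod cross-section.
Rod cross-section A_rod = π/4 × (101 mm)² = 8012 mm^2
F = P × A_rod

F ≈ 70.5 kN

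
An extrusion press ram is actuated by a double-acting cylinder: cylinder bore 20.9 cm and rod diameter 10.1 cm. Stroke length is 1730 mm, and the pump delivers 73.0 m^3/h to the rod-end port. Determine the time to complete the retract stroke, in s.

t ≈ 2.24 s

Rod-side annular area A_ann = π/4 × (20.9² − 10.1²) = 263.0 cm^2
Swept volume V = A × L; t = V / Q = A·L / Q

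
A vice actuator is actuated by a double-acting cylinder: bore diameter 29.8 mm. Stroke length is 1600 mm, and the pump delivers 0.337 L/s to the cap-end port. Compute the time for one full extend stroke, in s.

t ≈ 3.31 s

Cap-side area A_cap = π/4 × (29.8 mm)² = 697.5 mm^2
Swept volume V = A × L; t = V / Q = A·L / Q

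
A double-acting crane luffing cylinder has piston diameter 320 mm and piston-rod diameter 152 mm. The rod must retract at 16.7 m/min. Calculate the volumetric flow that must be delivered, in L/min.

Q ≈ 1040 L/min

Rod-side annular area A_ann = π/4 × (320² − 152²) = 62280 mm^2
Q = A × v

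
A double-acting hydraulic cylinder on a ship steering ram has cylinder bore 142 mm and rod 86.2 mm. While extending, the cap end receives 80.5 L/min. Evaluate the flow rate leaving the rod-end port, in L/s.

Q_out ≈ 0.847 L/s

Cap-side area A_cap = π/4 × (142 mm)² = 15840 mm^2
Rod-side annular area A_ann = π/4 × (142² − 86.2²) = 10000 mm^2
Piston speed v = Q_in/A_cap; rod-end outflow Q_out = v × A_ann = Q_in × A_ann/A_cap.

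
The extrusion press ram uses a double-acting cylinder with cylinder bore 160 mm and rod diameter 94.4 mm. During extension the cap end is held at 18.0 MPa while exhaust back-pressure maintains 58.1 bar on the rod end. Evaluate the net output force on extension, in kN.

F ≈ 286 kN

Cap-side area A_cap = π/4 × (160 mm)² = 20110 mm^2
Rod-side annular area A_ann = π/4 × (160² − 94.4²) = 13110 mm^2
Net thrust = P_cap·A_cap − P_rod·A_ann = 361.9 kN − 76.15 kN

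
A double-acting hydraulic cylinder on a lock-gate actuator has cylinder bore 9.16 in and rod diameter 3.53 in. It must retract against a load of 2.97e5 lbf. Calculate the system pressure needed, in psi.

P ≈ 5290 psi

Rod-side annular area A_ann = π/4 × (9.16² − 3.53²) = 56.11 in^2
Retraction: pressure acts on the annular area.
P = F / A = 2.97e5 lbf / A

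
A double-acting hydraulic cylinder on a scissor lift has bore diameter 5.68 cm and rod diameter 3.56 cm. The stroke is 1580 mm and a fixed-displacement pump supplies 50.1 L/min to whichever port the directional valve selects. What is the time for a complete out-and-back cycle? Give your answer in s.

Cap-side area A_cap = π/4 × (5.68 cm)² = 25.34 cm^2
Rod-side annular area A_ann = π/4 × (5.68² − 3.56²) = 15.39 cm^2
t_ext = A_cap·L/Q = 4.795 s
t_ret = A_ann·L/Q = 2.911 s
t_cycle = t_ext + t_ret

t ≈ 7.71 s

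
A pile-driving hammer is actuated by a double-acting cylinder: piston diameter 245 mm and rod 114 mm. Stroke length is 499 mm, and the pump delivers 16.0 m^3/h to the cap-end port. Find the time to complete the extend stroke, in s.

Cap-side area A_cap = π/4 × (245 mm)² = 47140 mm^2
Swept volume V = A × L; t = V / Q = A·L / Q

t ≈ 5.29 s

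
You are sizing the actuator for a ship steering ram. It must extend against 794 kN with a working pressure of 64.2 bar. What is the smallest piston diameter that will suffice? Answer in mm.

D ≈ 397 mm

Extension force acts on the full piston face: F = P × (π/4)D².
D = √(4F / (πP)) = √(4 × 794 kN / (π × 64.2 bar))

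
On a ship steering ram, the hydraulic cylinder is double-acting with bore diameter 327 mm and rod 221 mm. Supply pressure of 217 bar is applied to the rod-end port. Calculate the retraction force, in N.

Rod-side annular area A_ann = π/4 × (327² − 221²) = 45620 mm^2
On retraction the pressure acts on the annular area (bore minus rod).
F = P × A_ann

F ≈ 9.90e5 N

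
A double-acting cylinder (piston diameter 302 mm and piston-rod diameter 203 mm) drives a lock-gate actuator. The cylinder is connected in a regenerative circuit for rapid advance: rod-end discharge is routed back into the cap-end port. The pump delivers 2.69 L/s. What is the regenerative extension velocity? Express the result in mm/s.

In regeneration the rod-end outflow joins the pump flow into the cap end, so the net volume the pump must supply per unit advance equals the rod cross-section area.
Rod cross-section A_rod = π/4 × (203 mm)² = 32370 mm^2
v = Q_pump / A_rod

v ≈ 83.1 mm/s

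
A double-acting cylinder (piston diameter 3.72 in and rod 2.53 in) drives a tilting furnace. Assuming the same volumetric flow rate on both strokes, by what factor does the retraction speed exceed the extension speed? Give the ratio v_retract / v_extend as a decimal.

Cap-side area A_cap = π/4 × (3.72 in)² = 10.87 in^2
Rod-side annular area A_ann = π/4 × (3.72² − 2.53²) = 5.841 in^2
For equal Q, v ∝ 1/A, so v_ret/v_ext = A_cap/A_ann.

v_ret/v_ext ≈ 1.86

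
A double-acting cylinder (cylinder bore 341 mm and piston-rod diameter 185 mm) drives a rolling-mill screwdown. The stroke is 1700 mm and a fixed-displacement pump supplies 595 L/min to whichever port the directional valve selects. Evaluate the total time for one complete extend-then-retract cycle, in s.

t ≈ 26.7 s

Cap-side area A_cap = π/4 × (341 mm)² = 91330 mm^2
Rod-side annular area A_ann = π/4 × (341² − 185²) = 64450 mm^2
t_ext = A_cap·L/Q = 15.66 s
t_ret = A_ann·L/Q = 11.05 s
t_cycle = t_ext + t_ret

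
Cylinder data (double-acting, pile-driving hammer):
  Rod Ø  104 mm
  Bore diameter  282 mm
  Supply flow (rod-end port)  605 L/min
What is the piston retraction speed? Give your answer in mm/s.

v ≈ 187 mm/s

Rod-side annular area A_ann = π/4 × (282² − 104²) = 53960 mm^2
Flow into the rod-end port fills the annular volume.
v = Q / A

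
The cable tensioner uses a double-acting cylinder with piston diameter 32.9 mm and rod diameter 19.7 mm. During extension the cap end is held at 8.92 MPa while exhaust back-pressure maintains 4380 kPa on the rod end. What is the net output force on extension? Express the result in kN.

F ≈ 5.19 kN

Cap-side area A_cap = π/4 × (32.9 mm)² = 850.1 mm^2
Rod-side annular area A_ann = π/4 × (32.9² − 19.7²) = 545.3 mm^2
Net thrust = P_cap·A_cap − P_rod·A_ann = 7.583 kN − 2.388 kN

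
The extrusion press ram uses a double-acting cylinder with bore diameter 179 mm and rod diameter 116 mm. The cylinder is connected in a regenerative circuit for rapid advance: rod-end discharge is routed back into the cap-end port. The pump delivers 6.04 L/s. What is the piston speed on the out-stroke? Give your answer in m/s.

v ≈ 0.572 m/s

In regeneration the rod-end outflow joins the pump flow into the cap end, so the net volume the pump must supply per unit advance equals the rod cross-section area.
Rod cross-section A_rod = π/4 × (116 mm)² = 10570 mm^2
v = Q_pump / A_rod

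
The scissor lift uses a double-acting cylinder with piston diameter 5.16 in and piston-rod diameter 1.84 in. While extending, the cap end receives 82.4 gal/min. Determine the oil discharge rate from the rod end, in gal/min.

Q_out ≈ 71.9 gal/min

Cap-side area A_cap = π/4 × (5.16 in)² = 20.91 in^2
Rod-side annular area A_ann = π/4 × (5.16² − 1.84²) = 18.25 in^2
Piston speed v = Q_in/A_cap; rod-end outflow Q_out = v × A_ann = Q_in × A_ann/A_cap.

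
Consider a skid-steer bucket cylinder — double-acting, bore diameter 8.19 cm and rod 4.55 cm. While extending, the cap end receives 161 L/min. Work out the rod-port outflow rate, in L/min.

Cap-side area A_cap = π/4 × (8.19 cm)² = 52.68 cm^2
Rod-side annular area A_ann = π/4 × (8.19² − 4.55²) = 36.42 cm^2
Piston speed v = Q_in/A_cap; rod-end outflow Q_out = v × A_ann = Q_in × A_ann/A_cap.

Q_out ≈ 111 L/min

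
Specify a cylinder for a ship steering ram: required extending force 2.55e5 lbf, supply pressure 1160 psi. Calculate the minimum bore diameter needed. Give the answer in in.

Extension force acts on the full piston face: F = P × (π/4)D².
D = √(4F / (πP)) = √(4 × 2.55e5 lbf / (π × 1160 psi))

D ≈ 16.7 in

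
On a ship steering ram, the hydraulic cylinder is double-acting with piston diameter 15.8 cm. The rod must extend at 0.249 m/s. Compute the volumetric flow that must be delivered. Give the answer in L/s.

Cap-side area A_cap = π/4 × (15.8 cm)² = 196.1 cm^2
Q = A × v

Q ≈ 4.88 L/s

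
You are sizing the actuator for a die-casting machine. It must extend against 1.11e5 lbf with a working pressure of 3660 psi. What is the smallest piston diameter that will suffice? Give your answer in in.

Extension force acts on the full piston face: F = P × (π/4)D².
D = √(4F / (πP)) = √(4 × 1.11e5 lbf / (π × 3660 psi))

D ≈ 6.21 in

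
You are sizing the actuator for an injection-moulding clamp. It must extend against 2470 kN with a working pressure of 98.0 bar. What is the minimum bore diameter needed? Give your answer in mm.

Extension force acts on the full piston face: F = P × (π/4)D².
D = √(4F / (πP)) = √(4 × 2470 kN / (π × 98.0 bar))

D ≈ 566 mm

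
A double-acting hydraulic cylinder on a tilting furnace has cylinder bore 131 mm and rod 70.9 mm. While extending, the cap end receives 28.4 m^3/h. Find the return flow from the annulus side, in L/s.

Q_out ≈ 5.58 L/s

Cap-side area A_cap = π/4 × (131 mm)² = 13480 mm^2
Rod-side annular area A_ann = π/4 × (131² − 70.9²) = 9530 mm^2
Piston speed v = Q_in/A_cap; rod-end outflow Q_out = v × A_ann = Q_in × A_ann/A_cap.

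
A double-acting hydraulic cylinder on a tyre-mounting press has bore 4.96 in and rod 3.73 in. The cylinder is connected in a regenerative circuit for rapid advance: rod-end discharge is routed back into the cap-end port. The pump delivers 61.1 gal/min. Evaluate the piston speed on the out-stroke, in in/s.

v ≈ 21.5 in/s

In regeneration the rod-end outflow joins the pump flow into the cap end, so the net volume the pump must supply per unit advance equals the rod cross-section area.
Rod cross-section A_rod = π/4 × (3.73 in)² = 10.93 in^2
v = Q_pump / A_rod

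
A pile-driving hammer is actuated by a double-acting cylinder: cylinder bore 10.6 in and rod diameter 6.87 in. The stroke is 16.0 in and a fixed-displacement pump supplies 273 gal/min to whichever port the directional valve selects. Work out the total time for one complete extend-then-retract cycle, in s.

t ≈ 2.12 s

Cap-side area A_cap = π/4 × (10.6 in)² = 88.25 in^2
Rod-side annular area A_ann = π/4 × (10.6² − 6.87²) = 51.18 in^2
t_ext = A_cap·L/Q = 1.343 s
t_ret = A_ann·L/Q = 0.7791 s
t_cycle = t_ext + t_ret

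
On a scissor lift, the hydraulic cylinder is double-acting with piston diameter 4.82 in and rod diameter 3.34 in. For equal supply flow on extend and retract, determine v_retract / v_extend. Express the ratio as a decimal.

Cap-side area A_cap = π/4 × (4.82 in)² = 18.25 in^2
Rod-side annular area A_ann = π/4 × (4.82² − 3.34²) = 9.485 in^2
For equal Q, v ∝ 1/A, so v_ret/v_ext = A_cap/A_ann.

v_ret/v_ext ≈ 1.92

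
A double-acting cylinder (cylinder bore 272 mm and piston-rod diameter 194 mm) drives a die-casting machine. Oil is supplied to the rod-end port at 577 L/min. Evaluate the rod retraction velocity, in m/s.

Rod-side annular area A_ann = π/4 × (272² − 194²) = 28550 mm^2
Flow into the rod-end port fills the annular volume.
v = Q / A

v ≈ 0.337 m/s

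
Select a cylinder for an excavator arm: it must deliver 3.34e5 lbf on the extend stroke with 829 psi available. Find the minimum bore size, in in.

D ≈ 22.6 in

Extension force acts on the full piston face: F = P × (π/4)D².
D = √(4F / (πP)) = √(4 × 3.34e5 lbf / (π × 829 psi))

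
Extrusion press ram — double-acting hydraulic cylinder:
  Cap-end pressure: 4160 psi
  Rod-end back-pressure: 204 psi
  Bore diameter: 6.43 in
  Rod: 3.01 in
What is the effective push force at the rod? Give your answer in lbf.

F ≈ 1.30e5 lbf

Cap-side area A_cap = π/4 × (6.43 in)² = 32.47 in^2
Rod-side annular area A_ann = π/4 × (6.43² − 3.01²) = 25.36 in^2
Net thrust = P_cap·A_cap − P_rod·A_ann = 1.351e5 lbf − 5173 lbf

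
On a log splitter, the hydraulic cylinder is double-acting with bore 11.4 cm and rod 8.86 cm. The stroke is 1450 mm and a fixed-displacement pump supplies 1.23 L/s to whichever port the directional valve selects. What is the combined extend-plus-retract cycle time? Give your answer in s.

Cap-side area A_cap = π/4 × (11.4 cm)² = 102.1 cm^2
Rod-side annular area A_ann = π/4 × (11.4² − 8.86²) = 40.42 cm^2
t_ext = A_cap·L/Q = 12.03 s
t_ret = A_ann·L/Q = 4.765 s
t_cycle = t_ext + t_ret

t ≈ 16.8 s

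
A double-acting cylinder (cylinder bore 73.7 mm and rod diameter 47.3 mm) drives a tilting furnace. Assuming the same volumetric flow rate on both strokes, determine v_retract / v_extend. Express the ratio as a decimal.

v_ret/v_ext ≈ 1.70

Cap-side area A_cap = π/4 × (73.7 mm)² = 4266 mm^2
Rod-side annular area A_ann = π/4 × (73.7² − 47.3²) = 2509 mm^2
For equal Q, v ∝ 1/A, so v_ret/v_ext = A_cap/A_ann.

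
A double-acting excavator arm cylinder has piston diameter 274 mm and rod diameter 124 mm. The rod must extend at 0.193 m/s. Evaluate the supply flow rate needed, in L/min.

Q ≈ 683 L/min

Cap-side area A_cap = π/4 × (274 mm)² = 58960 mm^2
Q = A × v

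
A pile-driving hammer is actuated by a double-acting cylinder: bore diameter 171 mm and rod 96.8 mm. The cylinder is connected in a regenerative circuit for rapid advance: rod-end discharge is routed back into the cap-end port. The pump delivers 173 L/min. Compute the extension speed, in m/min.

v ≈ 23.5 m/min

In regeneration the rod-end outflow joins the pump flow into the cap end, so the net volume the pump must supply per unit advance equals the rod cross-section area.
Rod cross-section A_rod = π/4 × (96.8 mm)² = 7359 mm^2
v = Q_pump / A_rod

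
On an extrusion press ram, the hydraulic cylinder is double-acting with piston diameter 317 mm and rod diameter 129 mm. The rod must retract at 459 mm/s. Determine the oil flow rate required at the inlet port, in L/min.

Q ≈ 1810 L/min

Rod-side annular area A_ann = π/4 × (317² − 129²) = 65850 mm^2
Q = A × v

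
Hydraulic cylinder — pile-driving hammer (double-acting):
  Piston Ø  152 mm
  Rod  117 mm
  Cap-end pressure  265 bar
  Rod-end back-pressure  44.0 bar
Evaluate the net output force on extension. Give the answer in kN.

F ≈ 448 kN

Cap-side area A_cap = π/4 × (152 mm)² = 18150 mm^2
Rod-side annular area A_ann = π/4 × (152² − 117²) = 7395 mm^2
Net thrust = P_cap·A_cap − P_rod·A_ann = 480.9 kN − 32.54 kN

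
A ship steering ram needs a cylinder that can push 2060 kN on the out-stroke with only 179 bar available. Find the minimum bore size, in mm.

Extension force acts on the full piston face: F = P × (π/4)D².
D = √(4F / (πP)) = √(4 × 2060 kN / (π × 179 bar))

D ≈ 383 mm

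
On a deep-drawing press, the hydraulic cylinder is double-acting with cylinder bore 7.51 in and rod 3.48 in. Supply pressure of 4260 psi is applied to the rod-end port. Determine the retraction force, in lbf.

Rod-side annular area A_ann = π/4 × (7.51² − 3.48²) = 34.79 in^2
On retraction the pressure acts on the annular area (bore minus rod).
F = P × A_ann

F ≈ 1.48e5 lbf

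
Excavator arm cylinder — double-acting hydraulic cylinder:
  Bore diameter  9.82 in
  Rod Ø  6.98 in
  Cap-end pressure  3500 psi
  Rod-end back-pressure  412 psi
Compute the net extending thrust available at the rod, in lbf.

Cap-side area A_cap = π/4 × (9.82 in)² = 75.74 in^2
Rod-side annular area A_ann = π/4 × (9.82² − 6.98²) = 37.47 in^2
Net thrust = P_cap·A_cap − P_rod·A_ann = 2.651e5 lbf − 15440 lbf

F ≈ 2.50e5 lbf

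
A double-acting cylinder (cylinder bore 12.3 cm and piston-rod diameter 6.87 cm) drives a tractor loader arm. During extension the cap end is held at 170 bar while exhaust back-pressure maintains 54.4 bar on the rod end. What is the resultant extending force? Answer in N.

Cap-side area A_cap = π/4 × (12.3 cm)² = 118.8 cm^2
Rod-side annular area A_ann = π/4 × (12.3² − 6.87²) = 81.75 cm^2
Net thrust = P_cap·A_cap − P_rod·A_ann = 2.020e5 N − 44470 N

F ≈ 1.58e5 N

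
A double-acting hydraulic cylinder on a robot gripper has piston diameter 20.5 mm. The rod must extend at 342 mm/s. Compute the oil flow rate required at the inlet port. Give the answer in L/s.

Q ≈ 0.113 L/s

Cap-side area A_cap = π/4 × (20.5 mm)² = 330.1 mm^2
Q = A × v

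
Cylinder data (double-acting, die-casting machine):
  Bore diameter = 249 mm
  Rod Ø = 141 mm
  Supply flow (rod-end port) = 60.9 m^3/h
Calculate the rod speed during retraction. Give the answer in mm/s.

Rod-side annular area A_ann = π/4 × (249² − 141²) = 33080 mm^2
Flow into the rod-end port fills the annular volume.
v = Q / A

v ≈ 511 mm/s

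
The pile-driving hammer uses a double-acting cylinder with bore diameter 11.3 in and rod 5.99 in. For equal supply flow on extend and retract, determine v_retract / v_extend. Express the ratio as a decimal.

Cap-side area A_cap = π/4 × (11.3 in)² = 100.3 in^2
Rod-side annular area A_ann = π/4 × (11.3² − 5.99²) = 72.11 in^2
For equal Q, v ∝ 1/A, so v_ret/v_ext = A_cap/A_ann.

v_ret/v_ext ≈ 1.39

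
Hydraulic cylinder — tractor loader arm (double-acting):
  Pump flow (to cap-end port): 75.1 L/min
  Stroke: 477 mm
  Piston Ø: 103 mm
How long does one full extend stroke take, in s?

Cap-side area A_cap = π/4 × (103 mm)² = 8332 mm^2
Swept volume V = A × L; t = V / Q = A·L / Q

t ≈ 3.18 s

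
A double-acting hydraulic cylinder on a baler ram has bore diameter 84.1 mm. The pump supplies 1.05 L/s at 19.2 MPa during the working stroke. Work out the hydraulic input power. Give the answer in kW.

Hydraulic power = P × Q

W ≈ 20.2 kW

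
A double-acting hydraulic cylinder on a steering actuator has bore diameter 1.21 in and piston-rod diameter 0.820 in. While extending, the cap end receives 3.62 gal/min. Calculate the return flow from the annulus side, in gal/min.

Q_out ≈ 1.96 gal/min

Cap-side area A_cap = π/4 × (1.21 in)² = 1.150 in^2
Rod-side annular area A_ann = π/4 × (1.21² − 0.820²) = 0.6218 in^2
Piston speed v = Q_in/A_cap; rod-end outflow Q_out = v × A_ann = Q_in × A_ann/A_cap.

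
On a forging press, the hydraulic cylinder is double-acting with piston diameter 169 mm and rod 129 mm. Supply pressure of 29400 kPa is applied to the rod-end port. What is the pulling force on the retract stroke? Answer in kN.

Rod-side annular area A_ann = π/4 × (169² − 129²) = 9362 mm^2
On retraction the pressure acts on the annular area (bore minus rod).
F = P × A_ann

F ≈ 275 kN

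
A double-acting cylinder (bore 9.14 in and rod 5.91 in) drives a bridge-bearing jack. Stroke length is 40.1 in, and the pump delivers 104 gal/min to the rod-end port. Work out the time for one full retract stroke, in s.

t ≈ 3.82 s

Rod-side annular area A_ann = π/4 × (9.14² − 5.91²) = 38.18 in^2
Swept volume V = A × L; t = V / Q = A·L / Q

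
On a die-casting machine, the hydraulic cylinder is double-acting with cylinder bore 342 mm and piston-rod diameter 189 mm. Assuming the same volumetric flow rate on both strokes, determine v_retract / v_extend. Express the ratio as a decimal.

v_ret/v_ext ≈ 1.44

Cap-side area A_cap = π/4 × (342 mm)² = 91860 mm^2
Rod-side annular area A_ann = π/4 × (342² − 189²) = 63810 mm^2
For equal Q, v ∝ 1/A, so v_ret/v_ext = A_cap/A_ann.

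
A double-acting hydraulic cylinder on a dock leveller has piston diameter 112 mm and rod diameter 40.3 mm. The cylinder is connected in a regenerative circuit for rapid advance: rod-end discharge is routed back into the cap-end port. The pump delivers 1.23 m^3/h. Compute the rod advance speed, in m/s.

v ≈ 0.268 m/s

In regeneration the rod-end outflow joins the pump flow into the cap end, so the net volume the pump must supply per unit advance equals the rod cross-section area.
Rod cross-section A_rod = π/4 × (40.3 mm)² = 1276 mm^2
v = Q_pump / A_rod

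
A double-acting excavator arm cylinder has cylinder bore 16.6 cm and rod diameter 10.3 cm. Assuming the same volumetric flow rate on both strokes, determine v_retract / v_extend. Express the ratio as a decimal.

v_ret/v_ext ≈ 1.63

Cap-side area A_cap = π/4 × (16.6 cm)² = 216.4 cm^2
Rod-side annular area A_ann = π/4 × (16.6² − 10.3²) = 133.1 cm^2
For equal Q, v ∝ 1/A, so v_ret/v_ext = A_cap/A_ann.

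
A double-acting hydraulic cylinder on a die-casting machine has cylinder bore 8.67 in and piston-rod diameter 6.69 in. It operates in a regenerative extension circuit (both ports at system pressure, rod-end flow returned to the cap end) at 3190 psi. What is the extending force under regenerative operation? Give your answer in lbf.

With equal pressure on both faces, forces on the annular region cancel; the net push is pressure × rod cross-section.
Rod cross-section A_rod = π/4 × (6.69 in)² = 35.15 in^2
F = P × A_rod

F ≈ 1.12e5 lbf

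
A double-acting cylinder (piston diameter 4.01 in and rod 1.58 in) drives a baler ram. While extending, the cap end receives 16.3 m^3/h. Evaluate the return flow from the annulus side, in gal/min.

Cap-side area A_cap = π/4 × (4.01 in)² = 12.63 in^2
Rod-side annular area A_ann = π/4 × (4.01² − 1.58²) = 10.67 in^2
Piston speed v = Q_in/A_cap; rod-end outflow Q_out = v × A_ann = Q_in × A_ann/A_cap.

Q_out ≈ 60.6 gal/min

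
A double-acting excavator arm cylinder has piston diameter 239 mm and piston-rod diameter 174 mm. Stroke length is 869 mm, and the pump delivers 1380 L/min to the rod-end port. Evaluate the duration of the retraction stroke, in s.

Rod-side annular area A_ann = π/4 × (239² − 174²) = 21080 mm^2
Swept volume V = A × L; t = V / Q = A·L / Q

t ≈ 0.797 s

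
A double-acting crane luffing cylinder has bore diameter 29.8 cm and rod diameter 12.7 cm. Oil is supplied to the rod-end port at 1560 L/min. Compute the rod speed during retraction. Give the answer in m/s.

Rod-side annular area A_ann = π/4 × (29.8² − 12.7²) = 570.8 cm^2
Flow into the rod-end port fills the annular volume.
v = Q / A

v ≈ 0.456 m/s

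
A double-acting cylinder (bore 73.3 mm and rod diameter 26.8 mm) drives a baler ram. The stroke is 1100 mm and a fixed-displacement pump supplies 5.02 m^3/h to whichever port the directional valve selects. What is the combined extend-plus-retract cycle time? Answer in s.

t ≈ 6.21 s

Cap-side area A_cap = π/4 × (73.3 mm)² = 4220 mm^2
Rod-side annular area A_ann = π/4 × (73.3² − 26.8²) = 3656 mm^2
t_ext = A_cap·L/Q = 3.329 s
t_ret = A_ann·L/Q = 2.884 s
t_cycle = t_ext + t_ret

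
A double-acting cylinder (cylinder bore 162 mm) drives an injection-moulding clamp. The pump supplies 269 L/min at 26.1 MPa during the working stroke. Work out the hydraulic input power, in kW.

Hydraulic power = P × Q

W ≈ 117 kW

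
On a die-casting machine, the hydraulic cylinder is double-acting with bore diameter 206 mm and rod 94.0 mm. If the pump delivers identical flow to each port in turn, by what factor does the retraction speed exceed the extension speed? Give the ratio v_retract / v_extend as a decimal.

v_ret/v_ext ≈ 1.26

Cap-side area A_cap = π/4 × (206 mm)² = 33330 mm^2
Rod-side annular area A_ann = π/4 × (206² − 94.0²) = 26390 mm^2
For equal Q, v ∝ 1/A, so v_ret/v_ext = A_cap/A_ann.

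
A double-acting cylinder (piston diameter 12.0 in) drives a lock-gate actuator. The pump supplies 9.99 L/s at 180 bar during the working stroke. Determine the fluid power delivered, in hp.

Hydraulic power = P × Q

W ≈ 241 hp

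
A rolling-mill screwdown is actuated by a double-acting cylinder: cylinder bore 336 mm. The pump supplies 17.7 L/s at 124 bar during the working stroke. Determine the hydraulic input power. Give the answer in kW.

Hydraulic power = P × Q

W ≈ 219 kW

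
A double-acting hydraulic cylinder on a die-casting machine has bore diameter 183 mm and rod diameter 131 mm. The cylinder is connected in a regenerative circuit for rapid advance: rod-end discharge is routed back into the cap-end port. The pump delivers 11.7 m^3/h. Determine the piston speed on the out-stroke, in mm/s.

In regeneration the rod-end outflow joins the pump flow into the cap end, so the net volume the pump must supply per unit advance equals the rod cross-section area.
Rod cross-section A_rod = π/4 × (131 mm)² = 13480 mm^2
v = Q_pump / A_rod

v ≈ 241 mm/s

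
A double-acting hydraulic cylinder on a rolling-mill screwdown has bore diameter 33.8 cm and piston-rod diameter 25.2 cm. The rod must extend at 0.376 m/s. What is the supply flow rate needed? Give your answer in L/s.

Cap-side area A_cap = π/4 × (33.8 cm)² = 897.3 cm^2
Q = A × v

Q ≈ 33.7 L/s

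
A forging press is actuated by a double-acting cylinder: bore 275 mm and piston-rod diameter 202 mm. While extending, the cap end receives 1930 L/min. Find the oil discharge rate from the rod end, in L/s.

Q_out ≈ 14.8 L/s

Cap-side area A_cap = π/4 × (275 mm)² = 59400 mm^2
Rod-side annular area A_ann = π/4 × (275² − 202²) = 27350 mm^2
Piston speed v = Q_in/A_cap; rod-end outflow Q_out = v × A_ann = Q_in × A_ann/A_cap.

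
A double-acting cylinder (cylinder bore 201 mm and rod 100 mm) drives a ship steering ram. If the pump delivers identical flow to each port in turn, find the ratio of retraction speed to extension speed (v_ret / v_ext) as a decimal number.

v_ret/v_ext ≈ 1.33

Cap-side area A_cap = π/4 × (201 mm)² = 31730 mm^2
Rod-side annular area A_ann = π/4 × (201² − 100²) = 23880 mm^2
For equal Q, v ∝ 1/A, so v_ret/v_ext = A_cap/A_ann.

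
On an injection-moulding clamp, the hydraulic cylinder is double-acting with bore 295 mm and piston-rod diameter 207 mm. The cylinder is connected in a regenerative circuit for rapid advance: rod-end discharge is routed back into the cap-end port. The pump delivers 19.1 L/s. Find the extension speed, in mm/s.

In regeneration the rod-end outflow joins the pump flow into the cap end, so the net volume the pump must supply per unit advance equals the rod cross-section area.
Rod cross-section A_rod = π/4 × (207 mm)² = 33650 mm^2
v = Q_pump / A_rod

v ≈ 568 mm/s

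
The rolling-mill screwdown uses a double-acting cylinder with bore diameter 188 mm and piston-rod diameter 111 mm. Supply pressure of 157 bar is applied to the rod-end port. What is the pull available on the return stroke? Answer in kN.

Rod-side annular area A_ann = π/4 × (188² − 111²) = 18080 mm^2
On retraction the pressure acts on the annular area (bore minus rod).
F = P × A_ann

F ≈ 284 kN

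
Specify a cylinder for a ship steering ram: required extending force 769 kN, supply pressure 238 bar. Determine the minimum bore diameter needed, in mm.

Extension force acts on the full piston face: F = P × (π/4)D².
D = √(4F / (πP)) = √(4 × 769 kN / (π × 238 bar))

D ≈ 203 mm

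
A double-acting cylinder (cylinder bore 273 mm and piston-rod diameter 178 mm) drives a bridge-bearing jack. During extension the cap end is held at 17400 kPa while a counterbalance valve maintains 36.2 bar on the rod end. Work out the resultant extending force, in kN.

Cap-side area A_cap = π/4 × (273 mm)² = 58530 mm^2
Rod-side annular area A_ann = π/4 × (273² − 178²) = 33650 mm^2
Net thrust = P_cap·A_cap − P_rod·A_ann = 1019 kN − 121.8 kN

F ≈ 897 kN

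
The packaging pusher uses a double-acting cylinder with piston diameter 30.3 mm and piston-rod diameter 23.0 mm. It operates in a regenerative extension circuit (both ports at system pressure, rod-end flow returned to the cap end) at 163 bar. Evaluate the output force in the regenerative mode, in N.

With equal pressure on both faces, forces on the annular region cancel; the net push is pressure × rod cross-section.
Rod cross-section A_rod = π/4 × (23.0 mm)² = 415.5 mm^2
F = P × A_rod

F ≈ 6770 N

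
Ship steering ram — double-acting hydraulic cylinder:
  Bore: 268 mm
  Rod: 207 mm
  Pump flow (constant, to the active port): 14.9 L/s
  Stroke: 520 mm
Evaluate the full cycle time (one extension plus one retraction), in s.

Cap-side area A_cap = π/4 × (268 mm)² = 56410 mm^2
Rod-side annular area A_ann = π/4 × (268² − 207²) = 22760 mm^2
t_ext = A_cap·L/Q = 1.969 s
t_ret = A_ann·L/Q = 0.7942 s
t_cycle = t_ext + t_ret

t ≈ 2.76 s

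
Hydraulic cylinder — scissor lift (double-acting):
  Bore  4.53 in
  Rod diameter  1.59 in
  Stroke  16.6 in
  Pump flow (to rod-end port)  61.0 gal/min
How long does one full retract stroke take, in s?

Rod-side annular area A_ann = π/4 × (4.53² − 1.59²) = 14.13 in^2
Swept volume V = A × L; t = V / Q = A·L / Q

t ≈ 0.999 s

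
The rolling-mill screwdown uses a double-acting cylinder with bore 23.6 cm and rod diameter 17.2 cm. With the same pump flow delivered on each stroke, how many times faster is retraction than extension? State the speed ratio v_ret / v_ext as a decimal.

Cap-side area A_cap = π/4 × (23.6 cm)² = 437.4 cm^2
Rod-side annular area A_ann = π/4 × (23.6² − 17.2²) = 205.1 cm^2
For equal Q, v ∝ 1/A, so v_ret/v_ext = A_cap/A_ann.

v_ret/v_ext ≈ 2.13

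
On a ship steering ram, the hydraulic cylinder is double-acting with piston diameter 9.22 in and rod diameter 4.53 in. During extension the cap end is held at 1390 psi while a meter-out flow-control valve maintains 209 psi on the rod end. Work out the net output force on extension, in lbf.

Cap-side area A_cap = π/4 × (9.22 in)² = 66.77 in^2
Rod-side annular area A_ann = π/4 × (9.22² − 4.53²) = 50.65 in^2
Net thrust = P_cap·A_cap − P_rod·A_ann = 92800 lbf − 10590 lbf

F ≈ 82200 lbf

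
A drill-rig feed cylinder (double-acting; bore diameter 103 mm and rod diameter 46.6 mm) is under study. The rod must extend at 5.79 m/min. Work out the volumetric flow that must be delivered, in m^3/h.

Cap-side area A_cap = π/4 × (103 mm)² = 8332 mm^2
Q = A × v

Q ≈ 2.89 m^3/h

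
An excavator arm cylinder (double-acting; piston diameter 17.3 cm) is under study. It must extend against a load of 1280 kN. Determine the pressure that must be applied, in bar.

P ≈ 545 bar

Cap-side area A_cap = π/4 × (17.3 cm)² = 235.1 cm^2
P = F / A = 1280 kN / A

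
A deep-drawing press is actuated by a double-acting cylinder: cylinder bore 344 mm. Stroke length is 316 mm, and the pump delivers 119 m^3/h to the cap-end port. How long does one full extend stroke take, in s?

Cap-side area A_cap = π/4 × (344 mm)² = 92940 mm^2
Swept volume V = A × L; t = V / Q = A·L / Q

t ≈ 0.888 s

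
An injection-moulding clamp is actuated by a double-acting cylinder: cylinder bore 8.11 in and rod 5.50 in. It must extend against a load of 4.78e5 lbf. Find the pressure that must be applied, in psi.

Cap-side area A_cap = π/4 × (8.11 in)² = 51.66 in^2
P = F / A = 4.78e5 lbf / A

P ≈ 9250 psi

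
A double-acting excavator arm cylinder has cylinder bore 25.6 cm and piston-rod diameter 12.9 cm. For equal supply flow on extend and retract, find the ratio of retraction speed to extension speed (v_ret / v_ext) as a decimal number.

v_ret/v_ext ≈ 1.34

Cap-side area A_cap = π/4 × (25.6 cm)² = 514.7 cm^2
Rod-side annular area A_ann = π/4 × (25.6² − 12.9²) = 384.0 cm^2
For equal Q, v ∝ 1/A, so v_ret/v_ext = A_cap/A_ann.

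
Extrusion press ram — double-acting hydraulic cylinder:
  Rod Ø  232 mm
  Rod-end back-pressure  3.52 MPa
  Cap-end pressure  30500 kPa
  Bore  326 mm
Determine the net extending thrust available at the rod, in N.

F ≈ 2.40e6 N

Cap-side area A_cap = π/4 × (326 mm)² = 83470 mm^2
Rod-side annular area A_ann = π/4 × (326² − 232²) = 41200 mm^2
Net thrust = P_cap·A_cap − P_rod·A_ann = 2.546e6 N − 1.450e5 N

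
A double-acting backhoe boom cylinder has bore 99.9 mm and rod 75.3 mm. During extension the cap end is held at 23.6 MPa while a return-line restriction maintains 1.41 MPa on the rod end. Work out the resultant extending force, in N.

Cap-side area A_cap = π/4 × (99.9 mm)² = 7838 mm^2
Rod-side annular area A_ann = π/4 × (99.9² − 75.3²) = 3385 mm^2
Net thrust = P_cap·A_cap − P_rod·A_ann = 1.850e5 N − 4773 N

F ≈ 1.80e5 N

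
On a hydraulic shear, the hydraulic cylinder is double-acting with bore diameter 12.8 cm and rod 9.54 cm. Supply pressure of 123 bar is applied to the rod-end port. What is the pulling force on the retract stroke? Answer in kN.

F ≈ 70.4 kN

Rod-side annular area A_ann = π/4 × (12.8² − 9.54²) = 57.20 cm^2
On retraction the pressure acts on the annular area (bore minus rod).
F = P × A_ann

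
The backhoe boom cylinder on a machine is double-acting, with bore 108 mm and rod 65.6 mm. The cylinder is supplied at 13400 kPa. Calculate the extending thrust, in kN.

Cap-side area A_cap = π/4 × (108 mm)² = 9161 mm^2
F = P × A_cap = 13400 kPa × A_cap

F ≈ 123 kN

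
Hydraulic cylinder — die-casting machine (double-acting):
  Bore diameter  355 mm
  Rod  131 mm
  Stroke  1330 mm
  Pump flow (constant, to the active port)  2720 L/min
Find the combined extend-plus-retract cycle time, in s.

t ≈ 5.41 s

Cap-side area A_cap = π/4 × (355 mm)² = 98980 mm^2
Rod-side annular area A_ann = π/4 × (355² − 131²) = 85500 mm^2
t_ext = A_cap·L/Q = 2.904 s
t_ret = A_ann·L/Q = 2.508 s
t_cycle = t_ext + t_ret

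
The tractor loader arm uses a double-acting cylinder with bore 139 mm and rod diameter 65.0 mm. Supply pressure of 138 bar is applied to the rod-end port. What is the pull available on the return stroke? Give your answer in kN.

Rod-side annular area A_ann = π/4 × (139² − 65.0²) = 11860 mm^2
On retraction the pressure acts on the annular area (bore minus rod).
F = P × A_ann

F ≈ 164 kN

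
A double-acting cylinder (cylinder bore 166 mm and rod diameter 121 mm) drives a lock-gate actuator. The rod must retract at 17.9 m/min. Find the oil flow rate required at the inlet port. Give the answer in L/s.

Q ≈ 3.03 L/s

Rod-side annular area A_ann = π/4 × (166² − 121²) = 10140 mm^2
Q = A × v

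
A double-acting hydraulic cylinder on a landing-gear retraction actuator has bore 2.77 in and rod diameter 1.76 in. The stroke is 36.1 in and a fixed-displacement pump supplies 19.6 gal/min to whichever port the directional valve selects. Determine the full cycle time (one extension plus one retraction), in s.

t ≈ 4.60 s

Cap-side area A_cap = π/4 × (2.77 in)² = 6.026 in^2
Rod-side annular area A_ann = π/4 × (2.77² − 1.76²) = 3.593 in^2
t_ext = A_cap·L/Q = 2.883 s
t_ret = A_ann·L/Q = 1.719 s
t_cycle = t_ext + t_ret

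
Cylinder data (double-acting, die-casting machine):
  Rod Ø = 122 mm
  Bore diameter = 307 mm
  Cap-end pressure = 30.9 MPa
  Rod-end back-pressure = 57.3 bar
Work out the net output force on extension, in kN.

F ≈ 1930 kN

Cap-side area A_cap = π/4 × (307 mm)² = 74020 mm^2
Rod-side annular area A_ann = π/4 × (307² − 122²) = 62330 mm^2
Net thrust = P_cap·A_cap − P_rod·A_ann = 2287 kN − 357.2 kN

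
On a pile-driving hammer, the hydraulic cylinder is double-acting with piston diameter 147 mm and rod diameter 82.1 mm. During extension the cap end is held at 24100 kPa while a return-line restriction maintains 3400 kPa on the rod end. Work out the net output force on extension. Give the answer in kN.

Cap-side area A_cap = π/4 × (147 mm)² = 16970 mm^2
Rod-side annular area A_ann = π/4 × (147² − 82.1²) = 11680 mm^2
Net thrust = P_cap·A_cap − P_rod·A_ann = 409.0 kN − 39.70 kN

F ≈ 369 kN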